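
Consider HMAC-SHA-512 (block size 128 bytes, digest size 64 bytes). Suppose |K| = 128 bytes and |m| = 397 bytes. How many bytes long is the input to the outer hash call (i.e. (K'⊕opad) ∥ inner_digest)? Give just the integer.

192

Key is 128 ≤ 128 bytes, zero-padded: |K'| = 128.
Outer input = (K'⊕opad) ∥ H(inner) → 128 + 64 = 192 bytes.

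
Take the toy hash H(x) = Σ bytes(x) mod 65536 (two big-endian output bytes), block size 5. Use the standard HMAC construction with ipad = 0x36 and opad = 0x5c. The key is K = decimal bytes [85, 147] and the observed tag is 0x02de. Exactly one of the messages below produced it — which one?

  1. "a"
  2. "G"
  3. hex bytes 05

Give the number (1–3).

Key decimal bytes [85, 147] = 55 93 is 2 bytes ≤ B = 5; zero-pad to 5 bytes: K' = 55 93 00 00 00.
K' ⊕ ipad = 63 a5 36 36 36; K' ⊕ opad = 09 cf 5c 5c 5c.
m1: inner = H(63 a5 36 36 36 61) = 02 0b; tag = H(09 cf 5c 5c 5c 02 0b) = 01f9
m2: inner = H(63 a5 36 36 36 47) = 01 f1; tag = H(09 cf 5c 5c 5c 01 f1) = 02de ← matches
m3: inner = H(63 a5 36 36 36 05) = 01 af; tag = H(09 cf 5c 5c 5c 01 af) = 029c

2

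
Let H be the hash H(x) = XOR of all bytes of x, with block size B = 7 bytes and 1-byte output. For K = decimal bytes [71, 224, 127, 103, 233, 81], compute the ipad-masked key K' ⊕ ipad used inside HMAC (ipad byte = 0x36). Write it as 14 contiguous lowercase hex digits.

71d64951df6736

Key decimal bytes [71, 224, 127, 103, 233, 81] = 47 e0 7f 67 e9 51 is 6 bytes ≤ B = 7; zero-pad to 7 bytes: K' = 47 e0 7f 67 e9 51 00.
XOR each byte with 0x36: 47⊕36=71, e0⊕36=d6, 7f⊕36=49, 67⊕36=51, e9⊕36=df, 51⊕36=67, 00⊕36=36.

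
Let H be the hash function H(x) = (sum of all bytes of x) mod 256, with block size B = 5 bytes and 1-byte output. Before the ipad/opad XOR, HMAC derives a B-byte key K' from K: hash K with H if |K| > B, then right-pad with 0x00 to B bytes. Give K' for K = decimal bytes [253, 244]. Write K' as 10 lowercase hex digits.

fdf4000000

Key decimal bytes [253, 244] = fd f4 is 2 bytes ≤ B = 5; zero-pad to 5 bytes: K' = fd f4 00 00 00.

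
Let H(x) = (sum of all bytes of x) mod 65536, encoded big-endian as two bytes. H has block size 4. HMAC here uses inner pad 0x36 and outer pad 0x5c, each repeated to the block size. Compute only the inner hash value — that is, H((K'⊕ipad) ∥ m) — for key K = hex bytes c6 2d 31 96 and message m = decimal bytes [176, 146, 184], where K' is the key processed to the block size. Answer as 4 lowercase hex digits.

03ac

Key hex bytes c6 2d 31 96 is exactly B = 4 bytes: K' = c6 2d 31 96.
K' ⊕ ipad = f0 1b 07 a0.
Inner input = f0 1b 07 a0 ∥ b0 92 b8.
Inner hash: sum = 240+27+7+160+176+146+184 = 940 → 03 ac.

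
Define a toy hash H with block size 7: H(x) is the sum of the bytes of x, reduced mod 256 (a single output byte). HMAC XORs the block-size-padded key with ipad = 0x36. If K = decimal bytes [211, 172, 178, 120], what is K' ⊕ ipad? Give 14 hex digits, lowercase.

e59a844e363636

Key decimal bytes [211, 172, 178, 120] = d3 ac b2 78 is 4 bytes ≤ B = 7; zero-pad to 7 bytes: K' = d3 ac b2 78 00 00 00.
XOR each byte with 0x36: d3⊕36=e5, ac⊕36=9a, b2⊕36=84, 78⊕36=4e, 00⊕36=36, 00⊕36=36, 00⊕36=36.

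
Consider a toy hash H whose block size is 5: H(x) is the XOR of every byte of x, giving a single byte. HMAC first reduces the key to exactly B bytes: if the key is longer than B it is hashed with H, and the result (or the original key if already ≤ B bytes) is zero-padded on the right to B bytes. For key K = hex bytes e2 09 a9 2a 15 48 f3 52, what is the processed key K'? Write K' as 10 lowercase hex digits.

|K| = 8 > B = 5, so first hash the key.
H(K): XOR e2⊕09⊕a9⊕2a⊕15⊕48⊕f3⊕52 = 94.
Zero-pad H(K) = 94 to 5 bytes: K' = 94 00 00 00 00.

9400000000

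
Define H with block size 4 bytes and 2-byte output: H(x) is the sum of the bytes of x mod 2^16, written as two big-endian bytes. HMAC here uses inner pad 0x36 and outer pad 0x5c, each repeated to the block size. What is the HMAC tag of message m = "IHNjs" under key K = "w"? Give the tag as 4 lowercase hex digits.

01e0

Key "w" = 77 is 1 byte ≤ B = 4; zero-pad to 4 bytes: K' = 77 00 00 00.
K' ⊕ ipad = 41 36 36 36.  K' ⊕ opad = 2b 5c 5c 5c.
Inner input = (K'⊕ipad) ∥ m = 41 36 36 36 ∥ 49 48 4e 6a 73.
Inner hash: sum = 65+54+54+54+73+72+78+106+115 = 671 → 02 9f.
Outer input = (K'⊕opad) ∥ inner = 2b 5c 5c 5c ∥ 02 9f.
Outer hash (tag): sum = 43+92+92+92+2+159 = 480 → 01 e0.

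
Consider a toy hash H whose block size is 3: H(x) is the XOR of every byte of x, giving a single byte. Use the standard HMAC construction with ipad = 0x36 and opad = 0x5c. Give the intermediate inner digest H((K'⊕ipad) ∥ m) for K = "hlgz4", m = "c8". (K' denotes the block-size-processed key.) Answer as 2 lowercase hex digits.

40

Key "hlgz4" = 68 6c 67 7a 34 is 5 bytes > B = 3, so hash it first: H(key) = 2d, then zero-pad to 3 bytes: K' = 2d 00 00.
K' ⊕ ipad = 1b 36 36.
Inner input = 1b 36 36 ∥ 63 38.
Inner hash: XOR 1b⊕36⊕36⊕63⊕38 = 40.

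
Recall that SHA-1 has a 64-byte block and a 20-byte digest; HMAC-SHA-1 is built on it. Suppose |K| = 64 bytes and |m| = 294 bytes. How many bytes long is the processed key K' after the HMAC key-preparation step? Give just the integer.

Key is 64 ≤ 64 bytes, zero-padded: |K'| = 64.

64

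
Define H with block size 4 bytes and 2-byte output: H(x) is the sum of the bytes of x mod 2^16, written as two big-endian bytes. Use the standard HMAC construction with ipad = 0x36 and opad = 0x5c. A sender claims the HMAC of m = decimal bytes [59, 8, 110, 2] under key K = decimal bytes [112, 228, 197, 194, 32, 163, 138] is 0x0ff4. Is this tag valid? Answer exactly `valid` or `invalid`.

Key decimal bytes [112, 228, 197, 194, 32, 163, 138] = 70 e4 c5 c2 20 a3 8a is 7 bytes > B = 4, so hash it first: H(key) = 04 28, then zero-pad to 4 bytes: K' = 04 28 00 00.
K' ⊕ ipad = 32 1e 36 36; K' ⊕ opad = 58 74 5c 5c.
Inner hash: sum = 50+30+54+54+59+8+110+2 = 367 → 01 6f.
Outer hash (recomputed tag): sum = 88+116+92+92+1+111 = 500 → 01 f4.
Recomputed tag = 01f4; claimed = 0ff4 → mismatch.

invalid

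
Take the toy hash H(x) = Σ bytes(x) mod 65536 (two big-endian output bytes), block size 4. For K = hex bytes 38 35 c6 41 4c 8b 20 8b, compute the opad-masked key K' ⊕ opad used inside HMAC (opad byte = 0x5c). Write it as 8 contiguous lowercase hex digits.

Key hex bytes 38 35 c6 41 4c 8b 20 8b is 8 bytes > B = 4, so hash it first: H(key) = 02 f6, then zero-pad to 4 bytes: K' = 02 f6 00 00.
XOR each byte with 0x5c: 02⊕5c=5e, f6⊕5c=aa, 00⊕5c=5c, 00⊕5c=5c.

5eaa5c5c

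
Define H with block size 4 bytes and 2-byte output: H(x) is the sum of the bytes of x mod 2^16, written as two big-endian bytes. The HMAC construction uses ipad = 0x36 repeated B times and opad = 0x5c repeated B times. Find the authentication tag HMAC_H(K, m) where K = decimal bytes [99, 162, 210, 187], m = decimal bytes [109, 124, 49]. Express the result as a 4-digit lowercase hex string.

Key decimal bytes [99, 162, 210, 187] = 63 a2 d2 bb is exactly B = 4 bytes: K' = 63 a2 d2 bb.
K' ⊕ ipad = 55 94 e4 8d.  K' ⊕ opad = 3f fe 8e e7.
Inner input = (K'⊕ipad) ∥ m = 55 94 e4 8d ∥ 6d 7c 31.
Inner hash: sum = 85+148+228+141+109+124+49 = 884 → 03 74.
Outer input = (K'⊕opad) ∥ inner = 3f fe 8e e7 ∥ 03 74.
Outer hash (tag): sum = 63+254+142+231+3+116 = 809 → 03 29.

0329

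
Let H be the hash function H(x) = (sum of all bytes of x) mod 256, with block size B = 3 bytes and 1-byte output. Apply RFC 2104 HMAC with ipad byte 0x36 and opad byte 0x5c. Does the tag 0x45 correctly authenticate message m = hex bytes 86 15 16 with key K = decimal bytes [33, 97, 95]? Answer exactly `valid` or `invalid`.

Key decimal bytes [33, 97, 95] = 21 61 5f is exactly B = 3 bytes: K' = 21 61 5f.
K' ⊕ ipad = 17 57 69; K' ⊕ opad = 7d 3d 03.
Inner hash: sum = 23+87+105+134+21+22 = 392; mod 256 = 136 → 88.
Outer hash (recomputed tag): sum = 125+61+3+136 = 325; mod 256 = 69 → 45.
Recomputed tag = 45; claimed = 45 → match.

valid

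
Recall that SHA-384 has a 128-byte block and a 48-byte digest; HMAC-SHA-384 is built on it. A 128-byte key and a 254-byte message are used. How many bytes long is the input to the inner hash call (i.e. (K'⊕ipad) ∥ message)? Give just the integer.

Key is 128 ≤ 128 bytes, zero-padded: |K'| = 128.
Inner input = (K'⊕ipad) ∥ m → 128 + 254 = 382 bytes.

382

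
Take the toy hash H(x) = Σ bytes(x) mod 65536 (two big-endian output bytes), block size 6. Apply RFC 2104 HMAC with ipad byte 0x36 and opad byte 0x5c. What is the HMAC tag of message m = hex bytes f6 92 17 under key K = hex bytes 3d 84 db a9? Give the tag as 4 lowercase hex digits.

03c5

Key hex bytes 3d 84 db a9 is 4 bytes ≤ B = 6; zero-pad to 6 bytes: K' = 3d 84 db a9 00 00.
K' ⊕ ipad = 0b b2 ed 9f 36 36.  K' ⊕ opad = 61 d8 87 f5 5c 5c.
Inner input = (K'⊕ipad) ∥ m = 0b b2 ed 9f 36 36 ∥ f6 92 17.
Inner hash: sum = 11+178+237+159+54+54+246+146+23 = 1108 → 04 54.
Outer input = (K'⊕opad) ∥ inner = 61 d8 87 f5 5c 5c ∥ 04 54.
Outer hash (tag): sum = 97+216+135+245+92+92+4+84 = 965 → 03 c5.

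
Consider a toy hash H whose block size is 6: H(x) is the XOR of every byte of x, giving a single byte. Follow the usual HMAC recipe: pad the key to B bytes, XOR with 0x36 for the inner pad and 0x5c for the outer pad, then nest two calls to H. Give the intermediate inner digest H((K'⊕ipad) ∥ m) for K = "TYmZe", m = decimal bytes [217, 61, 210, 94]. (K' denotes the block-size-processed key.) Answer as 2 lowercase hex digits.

37

Key "TYmZe" = 54 59 6d 5a 65 is 5 bytes ≤ B = 6; zero-pad to 6 bytes: K' = 54 59 6d 5a 65 00.
K' ⊕ ipad = 62 6f 5b 6c 53 36.
Inner input = 62 6f 5b 6c 53 36 ∥ d9 3d d2 5e.
Inner hash: XOR 62⊕6f⊕5b⊕6c⊕53⊕36⊕d9⊕3d⊕d2⊕5e = 37.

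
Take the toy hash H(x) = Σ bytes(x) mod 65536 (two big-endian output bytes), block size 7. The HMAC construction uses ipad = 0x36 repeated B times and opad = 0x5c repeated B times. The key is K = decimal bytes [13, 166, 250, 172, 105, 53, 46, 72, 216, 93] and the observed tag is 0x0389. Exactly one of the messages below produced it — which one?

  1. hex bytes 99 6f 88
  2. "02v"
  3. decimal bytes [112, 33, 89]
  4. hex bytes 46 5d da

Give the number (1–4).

1

Key decimal bytes [13, 166, 250, 172, 105, 53, 46, 72, 216, 93] = 0d a6 fa ac 69 35 2e 48 d8 5d is 10 bytes > B = 7, so hash it first: H(key) = 04 a2, then zero-pad to 7 bytes: K' = 04 a2 00 00 00 00 00.
K' ⊕ ipad = 32 94 36 36 36 36 36; K' ⊕ opad = 58 fe 5c 5c 5c 5c 5c.
m1: inner = H(32 94 36 36 36 36 36 99 6f 88) = 03 64; tag = H(58 fe 5c 5c 5c 5c 5c 03 64) = 0389 ← matches
m2: inner = H(32 94 36 36 36 36 36 30 32 76) = 02 ac; tag = H(58 fe 5c 5c 5c 5c 5c 02 ac) = 03d0
m3: inner = H(32 94 36 36 36 36 36 70 21 59) = 02 be; tag = H(58 fe 5c 5c 5c 5c 5c 02 be) = 03e2
m4: inner = H(32 94 36 36 36 36 36 46 5d da) = 03 51; tag = H(58 fe 5c 5c 5c 5c 5c 03 51) = 0376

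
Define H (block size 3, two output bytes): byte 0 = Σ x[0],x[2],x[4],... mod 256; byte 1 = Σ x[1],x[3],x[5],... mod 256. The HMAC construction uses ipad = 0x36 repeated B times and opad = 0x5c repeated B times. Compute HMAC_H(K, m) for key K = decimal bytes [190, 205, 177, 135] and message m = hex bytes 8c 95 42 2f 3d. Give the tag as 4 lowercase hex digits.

Key decimal bytes [190, 205, 177, 135] = be cd b1 87 is 4 bytes > B = 3, so hash it first: H(key) = 6f 54, then zero-pad to 3 bytes: K' = 6f 54 00.
K' ⊕ ipad = 59 62 36.  K' ⊕ opad = 33 08 5c.
Inner input = (K'⊕ipad) ∥ m = 59 62 36 ∥ 8c 95 42 2f 3d.
Inner hash: even-index sum = 339 mod 256 = 83; odd-index sum = 365 mod 256 = 109 → 53 6d.
Outer input = (K'⊕opad) ∥ inner = 33 08 5c ∥ 53 6d.
Outer hash (tag): even-index sum = 252 mod 256 = 252; odd-index sum = 91 mod 256 = 91 → fc 5b.

fc5b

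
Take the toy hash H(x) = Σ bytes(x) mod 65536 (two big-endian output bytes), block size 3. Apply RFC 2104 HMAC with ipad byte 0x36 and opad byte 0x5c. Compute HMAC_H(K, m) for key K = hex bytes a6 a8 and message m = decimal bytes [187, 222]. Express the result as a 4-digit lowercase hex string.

0349

Key hex bytes a6 a8 is 2 bytes ≤ B = 3; zero-pad to 3 bytes: K' = a6 a8 00.
K' ⊕ ipad = 90 9e 36.  K' ⊕ opad = fa f4 5c.
Inner input = (K'⊕ipad) ∥ m = 90 9e 36 ∥ bb de.
Inner hash: sum = 144+158+54+187+222 = 765 → 02 fd.
Outer input = (K'⊕opad) ∥ inner = fa f4 5c ∥ 02 fd.
Outer hash (tag): sum = 250+244+92+2+253 = 841 → 03 49.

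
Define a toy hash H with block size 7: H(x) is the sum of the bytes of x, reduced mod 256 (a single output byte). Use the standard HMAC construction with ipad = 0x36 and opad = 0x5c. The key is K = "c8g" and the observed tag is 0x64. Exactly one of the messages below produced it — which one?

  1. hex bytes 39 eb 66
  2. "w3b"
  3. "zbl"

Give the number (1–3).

1

Key "c8g" = 63 38 67 is 3 bytes ≤ B = 7; zero-pad to 7 bytes: K' = 63 38 67 00 00 00 00.
K' ⊕ ipad = 55 0e 51 36 36 36 36; K' ⊕ opad = 3f 64 3b 5c 5c 5c 5c.
m1: inner = H(55 0e 51 36 36 36 36 39 eb 66) = 16; tag = H(3f 64 3b 5c 5c 5c 5c 16) = 64 ← matches
m2: inner = H(55 0e 51 36 36 36 36 77 33 62) = 98; tag = H(3f 64 3b 5c 5c 5c 5c 98) = e6
m3: inner = H(55 0e 51 36 36 36 36 7a 62 6c) = d4; tag = H(3f 64 3b 5c 5c 5c 5c d4) = 22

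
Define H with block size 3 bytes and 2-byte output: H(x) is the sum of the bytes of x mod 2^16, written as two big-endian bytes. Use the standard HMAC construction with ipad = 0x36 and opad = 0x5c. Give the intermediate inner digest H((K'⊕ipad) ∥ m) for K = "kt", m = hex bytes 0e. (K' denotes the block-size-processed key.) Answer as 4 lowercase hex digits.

Key "kt" = 6b 74 is 2 bytes ≤ B = 3; zero-pad to 3 bytes: K' = 6b 74 00.
K' ⊕ ipad = 5d 42 36.
Inner input = 5d 42 36 ∥ 0e.
Inner hash: sum = 93+66+54+14 = 227 → 00 e3.

00e3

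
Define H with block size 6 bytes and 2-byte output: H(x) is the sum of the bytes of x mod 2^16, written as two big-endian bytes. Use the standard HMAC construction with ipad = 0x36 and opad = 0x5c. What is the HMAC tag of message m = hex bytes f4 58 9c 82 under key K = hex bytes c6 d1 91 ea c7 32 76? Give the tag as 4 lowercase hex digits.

Key hex bytes c6 d1 91 ea c7 32 76 is 7 bytes > B = 6, so hash it first: H(key) = 04 81, then zero-pad to 6 bytes: K' = 04 81 00 00 00 00.
K' ⊕ ipad = 32 b7 36 36 36 36.  K' ⊕ opad = 58 dd 5c 5c 5c 5c.
Inner input = (K'⊕ipad) ∥ m = 32 b7 36 36 36 36 ∥ f4 58 9c 82.
Inner hash: sum = 50+183+54+54+54+54+244+88+156+130 = 1067 → 04 2b.
Outer input = (K'⊕opad) ∥ inner = 58 dd 5c 5c 5c 5c ∥ 04 2b.
Outer hash (tag): sum = 88+221+92+92+92+92+4+43 = 724 → 02 d4.

02d4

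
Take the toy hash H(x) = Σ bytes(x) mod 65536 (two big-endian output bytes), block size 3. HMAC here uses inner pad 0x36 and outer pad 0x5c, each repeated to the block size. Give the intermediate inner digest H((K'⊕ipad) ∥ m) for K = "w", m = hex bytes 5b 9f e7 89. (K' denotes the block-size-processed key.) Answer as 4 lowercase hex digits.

0317

Key "w" = 77 is 1 byte ≤ B = 3; zero-pad to 3 bytes: K' = 77 00 00.
K' ⊕ ipad = 41 36 36.
Inner input = 41 36 36 ∥ 5b 9f e7 89.
Inner hash: sum = 65+54+54+91+159+231+137 = 791 → 03 17.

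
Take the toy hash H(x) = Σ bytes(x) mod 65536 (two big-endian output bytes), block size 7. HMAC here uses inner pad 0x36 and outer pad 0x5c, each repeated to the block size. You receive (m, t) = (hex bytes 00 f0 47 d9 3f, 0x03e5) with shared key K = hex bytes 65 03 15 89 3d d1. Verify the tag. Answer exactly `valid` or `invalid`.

Key hex bytes 65 03 15 89 3d d1 is 6 bytes ≤ B = 7; zero-pad to 7 bytes: K' = 65 03 15 89 3d d1 00.
K' ⊕ ipad = 53 35 23 bf 0b e7 36; K' ⊕ opad = 39 5f 49 d5 61 8d 5c.
Inner hash: sum = 83+53+35+191+11+231+54+0+240+71+217+63 = 1249 → 04 e1.
Outer hash (recomputed tag): sum = 57+95+73+213+97+141+92+4+225 = 997 → 03 e5.
Recomputed tag = 03e5; claimed = 03e5 → match.

valid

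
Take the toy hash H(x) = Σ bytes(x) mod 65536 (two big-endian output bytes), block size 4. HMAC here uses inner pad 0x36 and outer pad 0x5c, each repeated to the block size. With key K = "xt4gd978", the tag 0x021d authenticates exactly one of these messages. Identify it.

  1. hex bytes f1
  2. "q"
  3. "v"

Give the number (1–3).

Key "xt4gd978" = 78 74 34 67 64 39 37 38 is 8 bytes > B = 4, so hash it first: H(key) = 02 93, then zero-pad to 4 bytes: K' = 02 93 00 00.
K' ⊕ ipad = 34 a5 36 36; K' ⊕ opad = 5e cf 5c 5c.
m1: inner = H(34 a5 36 36 f1) = 02 36; tag = H(5e cf 5c 5c 02 36) = 021d ← matches
m2: inner = H(34 a5 36 36 71) = 01 b6; tag = H(5e cf 5c 5c 01 b6) = 029c
m3: inner = H(34 a5 36 36 76) = 01 bb; tag = H(5e cf 5c 5c 01 bb) = 02a1

1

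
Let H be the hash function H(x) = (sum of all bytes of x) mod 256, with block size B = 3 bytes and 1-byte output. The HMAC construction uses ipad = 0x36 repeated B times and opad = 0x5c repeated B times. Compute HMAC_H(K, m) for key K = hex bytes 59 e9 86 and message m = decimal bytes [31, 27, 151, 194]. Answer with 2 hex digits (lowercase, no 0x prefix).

Key hex bytes 59 e9 86 is exactly B = 3 bytes: K' = 59 e9 86.
K' ⊕ ipad = 6f df b0.  K' ⊕ opad = 05 b5 da.
Inner input = (K'⊕ipad) ∥ m = 6f df b0 ∥ 1f 1b 97 c2.
Inner hash: sum = 111+223+176+31+27+151+194 = 913; mod 256 = 145 → 91.
Outer input = (K'⊕opad) ∥ inner = 05 b5 da ∥ 91.
Outer hash (tag): sum = 5+181+218+145 = 549; mod 256 = 37 → 25.

25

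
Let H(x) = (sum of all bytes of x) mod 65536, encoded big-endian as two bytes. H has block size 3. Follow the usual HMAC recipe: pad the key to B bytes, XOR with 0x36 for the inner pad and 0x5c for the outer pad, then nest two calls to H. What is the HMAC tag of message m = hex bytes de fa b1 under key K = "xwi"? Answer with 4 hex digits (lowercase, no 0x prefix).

00fe

Key "xwi" = 78 77 69 is exactly B = 3 bytes: K' = 78 77 69.
K' ⊕ ipad = 4e 41 5f.  K' ⊕ opad = 24 2b 35.
Inner input = (K'⊕ipad) ∥ m = 4e 41 5f ∥ de fa b1.
Inner hash: sum = 78+65+95+222+250+177 = 887 → 03 77.
Outer input = (K'⊕opad) ∥ inner = 24 2b 35 ∥ 03 77.
Outer hash (tag): sum = 36+43+53+3+119 = 254 → 00 fe.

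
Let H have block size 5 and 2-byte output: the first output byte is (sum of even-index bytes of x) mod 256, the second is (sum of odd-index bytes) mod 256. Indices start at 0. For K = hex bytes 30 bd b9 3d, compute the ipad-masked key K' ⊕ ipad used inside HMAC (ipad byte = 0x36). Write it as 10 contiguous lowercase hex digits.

Key hex bytes 30 bd b9 3d is 4 bytes ≤ B = 5; zero-pad to 5 bytes: K' = 30 bd b9 3d 00.
XOR each byte with 0x36: 30⊕36=06, bd⊕36=8b, b9⊕36=8f, 3d⊕36=0b, 00⊕36=36.

068b8f0b36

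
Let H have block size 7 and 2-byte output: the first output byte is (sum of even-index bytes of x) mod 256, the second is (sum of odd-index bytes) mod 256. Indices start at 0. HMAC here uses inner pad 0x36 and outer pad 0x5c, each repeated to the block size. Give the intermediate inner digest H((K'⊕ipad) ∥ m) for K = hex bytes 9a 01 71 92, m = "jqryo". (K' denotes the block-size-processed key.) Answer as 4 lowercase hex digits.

495c

Key hex bytes 9a 01 71 92 is 4 bytes ≤ B = 7; zero-pad to 7 bytes: K' = 9a 01 71 92 00 00 00.
K' ⊕ ipad = ac 37 47 a4 36 36 36.
Inner input = ac 37 47 a4 36 36 36 ∥ 6a 71 72 79 6f.
Inner hash: even-index sum = 585 mod 256 = 73; odd-index sum = 604 mod 256 = 92 → 49 5c.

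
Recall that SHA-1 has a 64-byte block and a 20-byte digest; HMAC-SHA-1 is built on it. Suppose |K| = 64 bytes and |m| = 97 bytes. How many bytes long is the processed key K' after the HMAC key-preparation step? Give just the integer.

Key is 64 ≤ 64 bytes, zero-padded: |K'| = 64.

64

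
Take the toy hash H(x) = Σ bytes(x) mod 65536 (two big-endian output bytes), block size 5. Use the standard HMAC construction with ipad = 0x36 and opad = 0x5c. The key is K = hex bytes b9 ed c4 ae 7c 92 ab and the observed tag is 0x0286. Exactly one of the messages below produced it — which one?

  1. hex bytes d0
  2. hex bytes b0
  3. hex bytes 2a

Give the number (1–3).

1

Key hex bytes b9 ed c4 ae 7c 92 ab is 7 bytes > B = 5, so hash it first: H(key) = 04 d1, then zero-pad to 5 bytes: K' = 04 d1 00 00 00.
K' ⊕ ipad = 32 e7 36 36 36; K' ⊕ opad = 58 8d 5c 5c 5c.
m1: inner = H(32 e7 36 36 36 d0) = 02 8b; tag = H(58 8d 5c 5c 5c 02 8b) = 0286 ← matches
m2: inner = H(32 e7 36 36 36 b0) = 02 6b; tag = H(58 8d 5c 5c 5c 02 6b) = 0266
m3: inner = H(32 e7 36 36 36 2a) = 01 e5; tag = H(58 8d 5c 5c 5c 01 e5) = 02df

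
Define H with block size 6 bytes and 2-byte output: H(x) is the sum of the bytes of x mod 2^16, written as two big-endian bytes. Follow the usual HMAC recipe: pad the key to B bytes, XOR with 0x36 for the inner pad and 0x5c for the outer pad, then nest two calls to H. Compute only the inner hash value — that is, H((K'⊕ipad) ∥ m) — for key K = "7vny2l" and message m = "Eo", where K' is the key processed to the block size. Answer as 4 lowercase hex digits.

Key "7vny2l" = 37 76 6e 79 32 6c is exactly B = 6 bytes: K' = 37 76 6e 79 32 6c.
K' ⊕ ipad = 01 40 58 4f 04 5a.
Inner input = 01 40 58 4f 04 5a ∥ 45 6f.
Inner hash: sum = 1+64+88+79+4+90+69+111 = 506 → 01 fa.

01fa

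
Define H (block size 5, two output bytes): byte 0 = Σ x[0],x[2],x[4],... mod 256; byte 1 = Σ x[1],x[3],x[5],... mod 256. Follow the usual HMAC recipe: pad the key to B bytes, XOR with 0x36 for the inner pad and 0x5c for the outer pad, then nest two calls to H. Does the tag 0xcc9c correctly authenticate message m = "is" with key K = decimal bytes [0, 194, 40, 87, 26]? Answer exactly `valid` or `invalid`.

invalid

Key decimal bytes [0, 194, 40, 87, 26] = 00 c2 28 57 1a is exactly B = 5 bytes: K' = 00 c2 28 57 1a.
K' ⊕ ipad = 36 f4 1e 61 2c; K' ⊕ opad = 5c 9e 74 0b 46.
Inner hash: even-index sum = 243 mod 256 = 243; odd-index sum = 446 mod 256 = 190 → f3 be.
Outer hash (recomputed tag): even-index sum = 468 mod 256 = 212; odd-index sum = 412 mod 256 = 156 → d4 9c.
Recomputed tag = d49c; claimed = cc9c → mismatch.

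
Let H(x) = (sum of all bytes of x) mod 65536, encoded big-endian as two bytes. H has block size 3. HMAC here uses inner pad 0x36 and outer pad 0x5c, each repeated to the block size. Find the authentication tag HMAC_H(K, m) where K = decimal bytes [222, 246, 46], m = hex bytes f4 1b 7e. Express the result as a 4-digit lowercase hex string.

01ee

Key decimal bytes [222, 246, 46] = de f6 2e is exactly B = 3 bytes: K' = de f6 2e.
K' ⊕ ipad = e8 c0 18.  K' ⊕ opad = 82 aa 72.
Inner input = (K'⊕ipad) ∥ m = e8 c0 18 ∥ f4 1b 7e.
Inner hash: sum = 232+192+24+244+27+126 = 845 → 03 4d.
Outer input = (K'⊕opad) ∥ inner = 82 aa 72 ∥ 03 4d.
Outer hash (tag): sum = 130+170+114+3+77 = 494 → 01 ee.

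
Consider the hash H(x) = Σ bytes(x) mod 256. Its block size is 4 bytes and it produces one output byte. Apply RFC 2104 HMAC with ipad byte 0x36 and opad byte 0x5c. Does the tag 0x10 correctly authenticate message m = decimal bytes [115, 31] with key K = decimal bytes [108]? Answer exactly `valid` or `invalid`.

invalid

Key decimal bytes [108] = 6c is 1 byte ≤ B = 4; zero-pad to 4 bytes: K' = 6c 00 00 00.
K' ⊕ ipad = 5a 36 36 36; K' ⊕ opad = 30 5c 5c 5c.
Inner hash: sum = 90+54+54+54+115+31 = 398; mod 256 = 142 → 8e.
Outer hash (recomputed tag): sum = 48+92+92+92+142 = 466; mod 256 = 210 → d2.
Recomputed tag = d2; claimed = 10 → mismatch.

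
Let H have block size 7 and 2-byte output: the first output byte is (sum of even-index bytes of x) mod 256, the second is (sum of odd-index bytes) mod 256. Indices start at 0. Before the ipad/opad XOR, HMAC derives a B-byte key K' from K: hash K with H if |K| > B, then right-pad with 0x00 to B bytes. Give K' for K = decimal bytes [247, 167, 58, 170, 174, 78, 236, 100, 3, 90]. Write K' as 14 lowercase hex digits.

ce5d0000000000

|K| = 10 > B = 7, so first hash the key.
H(K): even-index sum = 718 mod 256 = 206; odd-index sum = 605 mod 256 = 93 → ce 5d.
Zero-pad H(K) = ce 5d to 7 bytes: K' = ce 5d 00 00 00 00 00.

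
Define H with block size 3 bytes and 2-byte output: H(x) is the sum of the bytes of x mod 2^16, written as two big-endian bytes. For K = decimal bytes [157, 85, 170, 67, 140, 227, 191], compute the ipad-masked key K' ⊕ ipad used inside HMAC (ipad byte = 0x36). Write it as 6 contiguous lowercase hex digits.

Key decimal bytes [157, 85, 170, 67, 140, 227, 191] = 9d 55 aa 43 8c e3 bf is 7 bytes > B = 3, so hash it first: H(key) = 04 0d, then zero-pad to 3 bytes: K' = 04 0d 00.
XOR each byte with 0x36: 04⊕36=32, 0d⊕36=3b, 00⊕36=36.

323b36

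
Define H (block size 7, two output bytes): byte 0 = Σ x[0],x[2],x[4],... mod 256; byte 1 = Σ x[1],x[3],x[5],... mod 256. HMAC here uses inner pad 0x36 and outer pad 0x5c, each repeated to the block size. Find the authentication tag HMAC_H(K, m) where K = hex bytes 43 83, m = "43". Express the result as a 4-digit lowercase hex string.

88e1

Key hex bytes 43 83 is 2 bytes ≤ B = 7; zero-pad to 7 bytes: K' = 43 83 00 00 00 00 00.
K' ⊕ ipad = 75 b5 36 36 36 36 36.  K' ⊕ opad = 1f df 5c 5c 5c 5c 5c.
Inner input = (K'⊕ipad) ∥ m = 75 b5 36 36 36 36 36 ∥ 34 33.
Inner hash: even-index sum = 330 mod 256 = 74; odd-index sum = 341 mod 256 = 85 → 4a 55.
Outer input = (K'⊕opad) ∥ inner = 1f df 5c 5c 5c 5c 5c ∥ 4a 55.
Outer hash (tag): even-index sum = 392 mod 256 = 136; odd-index sum = 481 mod 256 = 225 → 88 e1.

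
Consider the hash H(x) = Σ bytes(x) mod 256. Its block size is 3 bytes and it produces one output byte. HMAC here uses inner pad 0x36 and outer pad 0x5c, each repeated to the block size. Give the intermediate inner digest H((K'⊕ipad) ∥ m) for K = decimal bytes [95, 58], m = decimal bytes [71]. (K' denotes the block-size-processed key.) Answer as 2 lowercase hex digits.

f2

Key decimal bytes [95, 58] = 5f 3a is 2 bytes ≤ B = 3; zero-pad to 3 bytes: K' = 5f 3a 00.
K' ⊕ ipad = 69 0c 36.
Inner input = 69 0c 36 ∥ 47.
Inner hash: sum = 105+12+54+71 = 242 → f2.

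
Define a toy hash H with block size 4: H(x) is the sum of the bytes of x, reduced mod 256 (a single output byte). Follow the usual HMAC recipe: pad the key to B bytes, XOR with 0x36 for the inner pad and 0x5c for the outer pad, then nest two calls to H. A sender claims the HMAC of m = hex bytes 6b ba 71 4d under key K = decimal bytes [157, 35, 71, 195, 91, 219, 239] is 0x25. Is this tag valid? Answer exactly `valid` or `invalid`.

valid

Key decimal bytes [157, 35, 71, 195, 91, 219, 239] = 9d 23 47 c3 5b db ef is 7 bytes > B = 4, so hash it first: H(key) = ef, then zero-pad to 4 bytes: K' = ef 00 00 00.
K' ⊕ ipad = d9 36 36 36; K' ⊕ opad = b3 5c 5c 5c.
Inner hash: sum = 217+54+54+54+107+186+113+77 = 862; mod 256 = 94 → 5e.
Outer hash (recomputed tag): sum = 179+92+92+92+94 = 549; mod 256 = 37 → 25.
Recomputed tag = 25; claimed = 25 → match.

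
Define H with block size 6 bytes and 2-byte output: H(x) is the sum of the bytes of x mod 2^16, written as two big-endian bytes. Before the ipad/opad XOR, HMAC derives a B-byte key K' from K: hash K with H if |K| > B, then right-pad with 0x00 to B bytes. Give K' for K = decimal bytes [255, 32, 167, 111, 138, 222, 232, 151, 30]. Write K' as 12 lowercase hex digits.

053a00000000

|K| = 9 > B = 6, so first hash the key.
H(K): sum = 255+32+167+111+138+222+232+151+30 = 1338 → 05 3a.
Zero-pad H(K) = 05 3a to 6 bytes: K' = 05 3a 00 00 00 00.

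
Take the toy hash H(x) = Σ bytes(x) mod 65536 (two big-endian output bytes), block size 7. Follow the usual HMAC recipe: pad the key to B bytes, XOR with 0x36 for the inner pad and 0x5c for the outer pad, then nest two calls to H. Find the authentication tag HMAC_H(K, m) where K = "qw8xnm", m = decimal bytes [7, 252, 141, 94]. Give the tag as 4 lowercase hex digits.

025d

Key "qw8xnm" = 71 77 38 78 6e 6d is 6 bytes ≤ B = 7; zero-pad to 7 bytes: K' = 71 77 38 78 6e 6d 00.
K' ⊕ ipad = 47 41 0e 4e 58 5b 36.  K' ⊕ opad = 2d 2b 64 24 32 31 5c.
Inner input = (K'⊕ipad) ∥ m = 47 41 0e 4e 58 5b 36 ∥ 07 fc 8d 5e.
Inner hash: sum = 71+65+14+78+88+91+54+7+252+141+94 = 955 → 03 bb.
Outer input = (K'⊕opad) ∥ inner = 2d 2b 64 24 32 31 5c ∥ 03 bb.
Outer hash (tag): sum = 45+43+100+36+50+49+92+3+187 = 605 → 02 5d.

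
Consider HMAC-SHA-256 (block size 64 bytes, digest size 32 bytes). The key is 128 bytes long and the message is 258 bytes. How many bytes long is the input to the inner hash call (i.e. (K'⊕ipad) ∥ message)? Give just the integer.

Key is 128 > 64 bytes, so it is hashed to 32 bytes then zero-padded to 64: |K'| = 64.
Inner input = (K'⊕ipad) ∥ m → 64 + 258 = 322 bytes.

322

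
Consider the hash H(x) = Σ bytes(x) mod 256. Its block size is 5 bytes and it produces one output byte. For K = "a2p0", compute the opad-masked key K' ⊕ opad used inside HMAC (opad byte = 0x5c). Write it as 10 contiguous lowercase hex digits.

3d6e2c6c5c

Key "a2p0" = 61 32 70 30 is 4 bytes ≤ B = 5; zero-pad to 5 bytes: K' = 61 32 70 30 00.
XOR each byte with 0x5c: 61⊕5c=3d, 32⊕5c=6e, 70⊕5c=2c, 30⊕5c=6c, 00⊕5c=5c.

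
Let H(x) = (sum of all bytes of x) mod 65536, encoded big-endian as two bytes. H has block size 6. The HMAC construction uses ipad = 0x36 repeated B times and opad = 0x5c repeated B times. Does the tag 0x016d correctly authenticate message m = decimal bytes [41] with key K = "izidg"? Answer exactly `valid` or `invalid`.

Key "izidg" = 69 7a 69 64 67 is 5 bytes ≤ B = 6; zero-pad to 6 bytes: K' = 69 7a 69 64 67 00.
K' ⊕ ipad = 5f 4c 5f 52 51 36; K' ⊕ opad = 35 26 35 38 3b 5c.
Inner hash: sum = 95+76+95+82+81+54+41 = 524 → 02 0c.
Outer hash (recomputed tag): sum = 53+38+53+56+59+92+2+12 = 365 → 01 6d.
Recomputed tag = 016d; claimed = 016d → match.

valid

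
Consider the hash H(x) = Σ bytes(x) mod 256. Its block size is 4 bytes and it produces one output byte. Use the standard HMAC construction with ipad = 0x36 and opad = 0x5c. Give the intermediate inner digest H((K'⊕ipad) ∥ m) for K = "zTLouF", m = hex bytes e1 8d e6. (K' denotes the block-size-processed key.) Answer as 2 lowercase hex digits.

68

Key "zTLouF" = 7a 54 4c 6f 75 46 is 6 bytes > B = 4, so hash it first: H(key) = 44, then zero-pad to 4 bytes: K' = 44 00 00 00.
K' ⊕ ipad = 72 36 36 36.
Inner input = 72 36 36 36 ∥ e1 8d e6.
Inner hash: sum = 114+54+54+54+225+141+230 = 872; mod 256 = 104 → 68.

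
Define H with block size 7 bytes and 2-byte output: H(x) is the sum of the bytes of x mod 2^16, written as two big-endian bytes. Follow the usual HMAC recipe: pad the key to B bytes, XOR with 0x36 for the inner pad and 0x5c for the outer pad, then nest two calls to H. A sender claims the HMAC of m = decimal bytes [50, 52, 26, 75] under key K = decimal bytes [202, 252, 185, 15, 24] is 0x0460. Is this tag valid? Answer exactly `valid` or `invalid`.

valid

Key decimal bytes [202, 252, 185, 15, 24] = ca fc b9 0f 18 is 5 bytes ≤ B = 7; zero-pad to 7 bytes: K' = ca fc b9 0f 18 00 00.
K' ⊕ ipad = fc ca 8f 39 2e 36 36; K' ⊕ opad = 96 a0 e5 53 44 5c 5c.
Inner hash: sum = 252+202+143+57+46+54+54+50+52+26+75 = 1011 → 03 f3.
Outer hash (recomputed tag): sum = 150+160+229+83+68+92+92+3+243 = 1120 → 04 60.
Recomputed tag = 0460; claimed = 0460 → match.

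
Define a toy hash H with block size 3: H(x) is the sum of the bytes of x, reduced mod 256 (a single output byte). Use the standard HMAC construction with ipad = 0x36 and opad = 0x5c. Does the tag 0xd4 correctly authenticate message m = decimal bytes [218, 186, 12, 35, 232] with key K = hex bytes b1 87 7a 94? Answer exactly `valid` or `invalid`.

invalid

Key hex bytes b1 87 7a 94 is 4 bytes > B = 3, so hash it first: H(key) = 46, then zero-pad to 3 bytes: K' = 46 00 00.
K' ⊕ ipad = 70 36 36; K' ⊕ opad = 1a 5c 5c.
Inner hash: sum = 112+54+54+218+186+12+35+232 = 903; mod 256 = 135 → 87.
Outer hash (recomputed tag): sum = 26+92+92+135 = 345; mod 256 = 89 → 59.
Recomputed tag = 59; claimed = d4 → mismatch.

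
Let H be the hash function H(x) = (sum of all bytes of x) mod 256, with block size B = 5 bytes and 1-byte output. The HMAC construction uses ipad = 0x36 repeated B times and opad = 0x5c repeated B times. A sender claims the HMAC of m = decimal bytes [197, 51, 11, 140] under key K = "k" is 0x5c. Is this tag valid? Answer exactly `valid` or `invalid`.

invalid

Key "k" = 6b is 1 byte ≤ B = 5; zero-pad to 5 bytes: K' = 6b 00 00 00 00.
K' ⊕ ipad = 5d 36 36 36 36; K' ⊕ opad = 37 5c 5c 5c 5c.
Inner hash: sum = 93+54+54+54+54+197+51+11+140 = 708; mod 256 = 196 → c4.
Outer hash (recomputed tag): sum = 55+92+92+92+92+196 = 619; mod 256 = 107 → 6b.
Recomputed tag = 6b; claimed = 5c → mismatch.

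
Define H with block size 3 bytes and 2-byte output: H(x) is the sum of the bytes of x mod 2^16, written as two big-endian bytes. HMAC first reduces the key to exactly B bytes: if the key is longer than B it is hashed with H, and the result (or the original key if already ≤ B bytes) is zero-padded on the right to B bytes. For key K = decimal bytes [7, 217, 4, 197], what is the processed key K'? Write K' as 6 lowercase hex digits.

01a900

|K| = 4 > B = 3, so first hash the key.
H(K): sum = 7+217+4+197 = 425 → 01 a9.
Zero-pad H(K) = 01 a9 to 3 bytes: K' = 01 a9 00.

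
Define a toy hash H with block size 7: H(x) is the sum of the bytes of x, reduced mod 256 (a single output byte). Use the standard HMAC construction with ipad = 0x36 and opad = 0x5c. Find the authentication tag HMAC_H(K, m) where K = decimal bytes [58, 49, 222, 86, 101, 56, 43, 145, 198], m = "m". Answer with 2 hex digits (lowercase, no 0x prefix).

Key decimal bytes [58, 49, 222, 86, 101, 56, 43, 145, 198] = 3a 31 de 56 65 38 2b 91 c6 is 9 bytes > B = 7, so hash it first: H(key) = be, then zero-pad to 7 bytes: K' = be 00 00 00 00 00 00.
K' ⊕ ipad = 88 36 36 36 36 36 36.  K' ⊕ opad = e2 5c 5c 5c 5c 5c 5c.
Inner input = (K'⊕ipad) ∥ m = 88 36 36 36 36 36 36 ∥ 6d.
Inner hash: sum = 136+54+54+54+54+54+54+109 = 569; mod 256 = 57 → 39.
Outer input = (K'⊕opad) ∥ inner = e2 5c 5c 5c 5c 5c 5c ∥ 39.
Outer hash (tag): sum = 226+92+92+92+92+92+92+57 = 835; mod 256 = 67 → 43.

43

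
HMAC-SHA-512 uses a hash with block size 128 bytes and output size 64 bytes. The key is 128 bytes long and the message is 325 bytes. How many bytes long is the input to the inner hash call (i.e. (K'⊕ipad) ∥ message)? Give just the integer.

Key is 128 ≤ 128 bytes, zero-padded: |K'| = 128.
Inner input = (K'⊕ipad) ∥ m → 128 + 325 = 453 bytes.

453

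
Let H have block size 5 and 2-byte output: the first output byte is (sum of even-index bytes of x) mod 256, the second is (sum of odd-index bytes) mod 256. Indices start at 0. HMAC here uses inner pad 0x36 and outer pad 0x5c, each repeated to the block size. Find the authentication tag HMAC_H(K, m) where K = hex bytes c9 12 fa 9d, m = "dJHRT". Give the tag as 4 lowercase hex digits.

Key hex bytes c9 12 fa 9d is 4 bytes ≤ B = 5; zero-pad to 5 bytes: K' = c9 12 fa 9d 00.
K' ⊕ ipad = ff 24 cc ab 36.  K' ⊕ opad = 95 4e a6 c1 5c.
Inner input = (K'⊕ipad) ∥ m = ff 24 cc ab 36 ∥ 64 4a 48 52 54.
Inner hash: even-index sum = 669 mod 256 = 157; odd-index sum = 463 mod 256 = 207 → 9d cf.
Outer input = (K'⊕opad) ∥ inner = 95 4e a6 c1 5c ∥ 9d cf.
Outer hash (tag): even-index sum = 614 mod 256 = 102; odd-index sum = 428 mod 256 = 172 → 66 ac.

66ac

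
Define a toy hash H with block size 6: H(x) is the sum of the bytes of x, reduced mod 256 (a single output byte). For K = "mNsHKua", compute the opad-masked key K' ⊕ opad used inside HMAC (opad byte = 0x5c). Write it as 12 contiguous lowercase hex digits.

cb5c5c5c5c5c

Key "mNsHKua" = 6d 4e 73 48 4b 75 61 is 7 bytes > B = 6, so hash it first: H(key) = 97, then zero-pad to 6 bytes: K' = 97 00 00 00 00 00.
XOR each byte with 0x5c: 97⊕5c=cb, 00⊕5c=5c, 00⊕5c=5c, 00⊕5c=5c, 00⊕5c=5c, 00⊕5c=5c.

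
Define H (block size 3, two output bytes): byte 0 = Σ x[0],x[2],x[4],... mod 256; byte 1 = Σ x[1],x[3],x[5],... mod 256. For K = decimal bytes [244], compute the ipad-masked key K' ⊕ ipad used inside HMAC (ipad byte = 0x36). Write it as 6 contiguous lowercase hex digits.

c23636

Key decimal bytes [244] = f4 is 1 byte ≤ B = 3; zero-pad to 3 bytes: K' = f4 00 00.
XOR each byte with 0x36: f4⊕36=c2, 00⊕36=36, 00⊕36=36.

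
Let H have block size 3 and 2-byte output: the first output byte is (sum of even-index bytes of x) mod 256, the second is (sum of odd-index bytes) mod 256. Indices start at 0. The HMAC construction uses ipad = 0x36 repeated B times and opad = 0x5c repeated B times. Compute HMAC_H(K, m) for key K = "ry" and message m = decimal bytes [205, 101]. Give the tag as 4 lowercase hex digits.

Key "ry" = 72 79 is 2 bytes ≤ B = 3; zero-pad to 3 bytes: K' = 72 79 00.
K' ⊕ ipad = 44 4f 36.  K' ⊕ opad = 2e 25 5c.
Inner input = (K'⊕ipad) ∥ m = 44 4f 36 ∥ cd 65.
Inner hash: even-index sum = 223 mod 256 = 223; odd-index sum = 284 mod 256 = 28 → df 1c.
Outer input = (K'⊕opad) ∥ inner = 2e 25 5c ∥ df 1c.
Outer hash (tag): even-index sum = 166 mod 256 = 166; odd-index sum = 260 mod 256 = 4 → a6 04.

a604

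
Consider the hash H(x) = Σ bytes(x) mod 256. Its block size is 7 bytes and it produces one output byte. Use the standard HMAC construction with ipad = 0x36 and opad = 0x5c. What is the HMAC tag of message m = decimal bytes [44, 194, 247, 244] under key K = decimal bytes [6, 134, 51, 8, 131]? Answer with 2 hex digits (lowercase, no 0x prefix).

ab

Key decimal bytes [6, 134, 51, 8, 131] = 06 86 33 08 83 is 5 bytes ≤ B = 7; zero-pad to 7 bytes: K' = 06 86 33 08 83 00 00.
K' ⊕ ipad = 30 b0 05 3e b5 36 36.  K' ⊕ opad = 5a da 6f 54 df 5c 5c.
Inner input = (K'⊕ipad) ∥ m = 30 b0 05 3e b5 36 36 ∥ 2c c2 f7 f4.
Inner hash: sum = 48+176+5+62+181+54+54+44+194+247+244 = 1309; mod 256 = 29 → 1d.
Outer input = (K'⊕opad) ∥ inner = 5a da 6f 54 df 5c 5c ∥ 1d.
Outer hash (tag): sum = 90+218+111+84+223+92+92+29 = 939; mod 256 = 171 → ab.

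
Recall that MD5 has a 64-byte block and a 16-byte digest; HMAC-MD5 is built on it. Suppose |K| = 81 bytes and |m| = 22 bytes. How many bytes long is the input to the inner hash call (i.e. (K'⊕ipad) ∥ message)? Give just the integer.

Key is 81 > 64 bytes, so it is hashed to 16 bytes then zero-padded to 64: |K'| = 64.
Inner input = (K'⊕ipad) ∥ m → 64 + 22 = 86 bytes.

86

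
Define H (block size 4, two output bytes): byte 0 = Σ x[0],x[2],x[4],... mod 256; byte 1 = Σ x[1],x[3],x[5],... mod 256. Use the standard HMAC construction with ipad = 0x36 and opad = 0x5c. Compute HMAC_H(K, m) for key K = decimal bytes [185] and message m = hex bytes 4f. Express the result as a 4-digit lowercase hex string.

5524

Key decimal bytes [185] = b9 is 1 byte ≤ B = 4; zero-pad to 4 bytes: K' = b9 00 00 00.
K' ⊕ ipad = 8f 36 36 36.  K' ⊕ opad = e5 5c 5c 5c.
Inner input = (K'⊕ipad) ∥ m = 8f 36 36 36 ∥ 4f.
Inner hash: even-index sum = 276 mod 256 = 20; odd-index sum = 108 mod 256 = 108 → 14 6c.
Outer input = (K'⊕opad) ∥ inner = e5 5c 5c 5c ∥ 14 6c.
Outer hash (tag): even-index sum = 341 mod 256 = 85; odd-index sum = 292 mod 256 = 36 → 55 24.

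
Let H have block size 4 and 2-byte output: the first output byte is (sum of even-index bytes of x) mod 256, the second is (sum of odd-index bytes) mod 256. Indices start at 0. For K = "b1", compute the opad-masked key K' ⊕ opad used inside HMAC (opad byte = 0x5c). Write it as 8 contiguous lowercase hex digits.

3e6d5c5c

Key "b1" = 62 31 is 2 bytes ≤ B = 4; zero-pad to 4 bytes: K' = 62 31 00 00.
XOR each byte with 0x5c: 62⊕5c=3e, 31⊕5c=6d, 00⊕5c=5c, 00⊕5c=5c.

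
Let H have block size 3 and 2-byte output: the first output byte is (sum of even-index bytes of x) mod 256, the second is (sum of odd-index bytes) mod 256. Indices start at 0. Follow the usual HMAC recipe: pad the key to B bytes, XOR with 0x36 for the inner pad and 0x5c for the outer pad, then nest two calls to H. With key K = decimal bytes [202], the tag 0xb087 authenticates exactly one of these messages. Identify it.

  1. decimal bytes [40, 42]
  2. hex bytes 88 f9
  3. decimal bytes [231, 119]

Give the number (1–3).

2

Key decimal bytes [202] = ca is 1 byte ≤ B = 3; zero-pad to 3 bytes: K' = ca 00 00.
K' ⊕ ipad = fc 36 36; K' ⊕ opad = 96 5c 5c.
m1: inner = H(fc 36 36 28 2a) = 5c 5e; tag = H(96 5c 5c 5c 5e) = 50b8
m2: inner = H(fc 36 36 88 f9) = 2b be; tag = H(96 5c 5c 2b be) = b087 ← matches
m3: inner = H(fc 36 36 e7 77) = a9 1d; tag = H(96 5c 5c a9 1d) = 0f05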